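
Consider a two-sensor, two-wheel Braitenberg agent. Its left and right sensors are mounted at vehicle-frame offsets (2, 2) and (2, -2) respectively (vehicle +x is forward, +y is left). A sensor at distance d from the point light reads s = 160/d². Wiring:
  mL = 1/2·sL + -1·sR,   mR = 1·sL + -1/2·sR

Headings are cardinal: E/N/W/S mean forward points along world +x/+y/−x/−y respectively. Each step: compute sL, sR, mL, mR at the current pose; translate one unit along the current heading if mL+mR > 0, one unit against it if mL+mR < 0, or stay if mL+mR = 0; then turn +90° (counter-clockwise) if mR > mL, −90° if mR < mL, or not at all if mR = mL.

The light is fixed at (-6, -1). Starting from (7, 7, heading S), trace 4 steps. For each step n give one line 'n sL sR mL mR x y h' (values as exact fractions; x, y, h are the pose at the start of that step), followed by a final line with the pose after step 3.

n=0: pose=(7,7,S); sL=160/261, sR=160/157; mL=-29200/40977, mR=4240/40977; mL+mR=-8320/13659 → advance -1; mR−mL=33440/40977 → turn +1·90°
n=1: pose=(7,8,E); sL=80/173, sR=80/137; mL=-8360/23701, mR=4040/23701; mL+mR=-4320/23701 → advance -1; mR−mL=12400/23701 → turn +1·90°
n=2: pose=(6,8,N); sL=160/221, sR=160/317; mL=-10000/70057, mR=33040/70057; mL+mR=23040/70057 → advance +1; mR−mL=43040/70057 → turn +1·90°
n=3: pose=(6,9,W); sL=40/41, sR=40/61; mL=-420/2501, mR=1620/2501; mL+mR=1200/2501 → advance +1; mR−mL=2040/2501 → turn +1·90°

0 160/261 160/157 -29200/40977 4240/40977 7 7 S
1 80/173 80/137 -8360/23701 4040/23701 7 8 E
2 160/221 160/317 -10000/70057 33040/70057 6 8 N
3 40/41 40/61 -420/2501 1620/2501 6 9 W
final 5 9 S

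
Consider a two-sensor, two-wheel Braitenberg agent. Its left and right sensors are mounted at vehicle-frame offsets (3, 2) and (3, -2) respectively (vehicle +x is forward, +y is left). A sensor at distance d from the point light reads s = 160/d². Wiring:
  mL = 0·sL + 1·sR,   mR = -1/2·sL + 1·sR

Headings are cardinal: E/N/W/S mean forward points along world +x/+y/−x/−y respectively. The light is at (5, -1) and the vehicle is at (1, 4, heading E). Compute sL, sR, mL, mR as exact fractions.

16/5 16 16 72/5

left sensor world pos  = (4, 6); dL² = 50
right sensor world pos = (4, 2); dR² = 10
sL = 160/50 = 16/5
sR = 160/10 = 16
mL = 0·sL + 1·sR = 16
mR = -1/2·sL + 1·sR = 72/5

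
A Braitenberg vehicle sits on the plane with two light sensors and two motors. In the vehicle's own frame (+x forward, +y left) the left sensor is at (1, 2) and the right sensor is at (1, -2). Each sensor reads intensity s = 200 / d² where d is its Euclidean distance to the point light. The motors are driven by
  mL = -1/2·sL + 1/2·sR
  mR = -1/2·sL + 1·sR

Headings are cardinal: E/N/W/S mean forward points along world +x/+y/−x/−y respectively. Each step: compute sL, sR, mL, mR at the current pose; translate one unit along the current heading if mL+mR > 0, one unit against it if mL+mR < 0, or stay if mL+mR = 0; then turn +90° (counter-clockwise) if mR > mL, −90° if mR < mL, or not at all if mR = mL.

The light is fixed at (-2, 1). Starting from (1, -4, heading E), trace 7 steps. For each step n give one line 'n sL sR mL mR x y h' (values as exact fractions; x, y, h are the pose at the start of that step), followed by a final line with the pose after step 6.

n=0: pose=(1,-4,E); sL=8, sR=40/13; mL=-32/13, mR=-12/13; mL+mR=-44/13 → advance -1; mR−mL=20/13 → turn +1·90°
n=1: pose=(0,-4,N); sL=25/2, sR=25/4; mL=-25/8, mR=0; mL+mR=-25/8 → advance -1; mR−mL=25/8 → turn +1·90°
n=2: pose=(0,-5,W); sL=40/13, sR=200/17; mL=960/221, mR=2260/221; mL+mR=3220/221 → advance +1; mR−mL=100/17 → turn +1·90°
n=3: pose=(-1,-5,S); sL=100/29, sR=4; mL=8/29, mR=66/29; mL+mR=74/29 → advance +1; mR−mL=2 → turn +1·90°
n=4: pose=(-1,-6,E); sL=200/29, sR=40/17; mL=-1120/493, mR=-540/493; mL+mR=-1660/493 → advance -1; mR−mL=20/17 → turn +1·90°
n=5: pose=(-2,-6,N); sL=5, sR=5; mL=0, mR=5/2; mL+mR=5/2 → advance +1; mR−mL=5/2 → turn +1·90°
n=6: pose=(-2,-5,W); sL=40/13, sR=200/17; mL=960/221, mR=2260/221; mL+mR=3220/221 → advance +1; mR−mL=100/17 → turn +1·90°

0 8 40/13 -32/13 -12/13 1 -4 E
1 25/2 25/4 -25/8 0 0 -4 N
2 40/13 200/17 960/221 2260/221 0 -5 W
3 100/29 4 8/29 66/29 -1 -5 S
4 200/29 40/17 -1120/493 -540/493 -1 -6 E
5 5 5 0 5/2 -2 -6 N
6 40/13 200/17 960/221 2260/221 -2 -5 W
final -3 -5 S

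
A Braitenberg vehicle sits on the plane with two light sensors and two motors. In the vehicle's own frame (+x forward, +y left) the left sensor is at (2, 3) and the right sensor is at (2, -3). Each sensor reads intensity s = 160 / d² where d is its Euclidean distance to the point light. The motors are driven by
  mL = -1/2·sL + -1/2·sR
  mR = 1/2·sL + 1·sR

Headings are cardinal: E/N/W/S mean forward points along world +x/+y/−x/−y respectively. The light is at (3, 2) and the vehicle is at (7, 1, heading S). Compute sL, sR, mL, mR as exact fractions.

left sensor world pos  = (10, -1); dL² = 58
right sensor world pos = (4, -1); dR² = 10
sL = 160/58 = 80/29
sR = 160/10 = 16
mL = -1/2·sL + -1/2·sR = -272/29
mR = 1/2·sL + 1·sR = 504/29

80/29 16 -272/29 504/29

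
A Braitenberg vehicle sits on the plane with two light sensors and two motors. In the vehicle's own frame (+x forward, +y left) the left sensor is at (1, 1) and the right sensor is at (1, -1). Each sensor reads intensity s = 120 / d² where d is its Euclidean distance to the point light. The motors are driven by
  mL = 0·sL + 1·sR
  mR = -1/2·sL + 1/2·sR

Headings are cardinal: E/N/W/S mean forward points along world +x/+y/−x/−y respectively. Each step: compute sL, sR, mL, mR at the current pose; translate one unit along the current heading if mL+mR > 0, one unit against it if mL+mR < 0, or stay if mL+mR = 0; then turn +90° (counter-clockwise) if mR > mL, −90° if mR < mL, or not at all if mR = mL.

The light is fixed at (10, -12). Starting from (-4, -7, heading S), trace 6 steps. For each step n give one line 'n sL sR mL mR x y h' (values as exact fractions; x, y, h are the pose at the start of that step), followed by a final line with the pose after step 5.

n=0: pose=(-4,-7,S); sL=24/37, sR=120/241; mL=120/241, mR=-672/8917; mL+mR=3768/8917 → advance +1; mR−mL=-5112/8917 → turn -1·90°
n=1: pose=(-4,-8,W); sL=20/39, sR=12/25; mL=12/25, mR=-16/975; mL+mR=452/975 → advance +1; mR−mL=-484/975 → turn -1·90°
n=2: pose=(-5,-8,N); sL=120/281, sR=120/221; mL=120/221, mR=3600/62101; mL+mR=37320/62101 → advance +1; mR−mL=-30120/62101 → turn -1·90°
n=3: pose=(-5,-7,E); sL=15/29, sR=30/53; mL=30/53, mR=75/3074; mL+mR=1815/3074 → advance +1; mR−mL=-1665/3074 → turn -1·90°
n=4: pose=(-4,-7,S); sL=24/37, sR=120/241; mL=120/241, mR=-672/8917; mL+mR=3768/8917 → advance +1; mR−mL=-5112/8917 → turn -1·90°
n=5: pose=(-4,-8,W); sL=20/39, sR=12/25; mL=12/25, mR=-16/975; mL+mR=452/975 → advance +1; mR−mL=-484/975 → turn -1·90°

0 24/37 120/241 120/241 -672/8917 -4 -7 S
1 20/39 12/25 12/25 -16/975 -4 -8 W
2 120/281 120/221 120/221 3600/62101 -5 -8 N
3 15/29 30/53 30/53 75/3074 -5 -7 E
4 24/37 120/241 120/241 -672/8917 -4 -7 S
5 20/39 12/25 12/25 -16/975 -4 -8 W
final -5 -8 N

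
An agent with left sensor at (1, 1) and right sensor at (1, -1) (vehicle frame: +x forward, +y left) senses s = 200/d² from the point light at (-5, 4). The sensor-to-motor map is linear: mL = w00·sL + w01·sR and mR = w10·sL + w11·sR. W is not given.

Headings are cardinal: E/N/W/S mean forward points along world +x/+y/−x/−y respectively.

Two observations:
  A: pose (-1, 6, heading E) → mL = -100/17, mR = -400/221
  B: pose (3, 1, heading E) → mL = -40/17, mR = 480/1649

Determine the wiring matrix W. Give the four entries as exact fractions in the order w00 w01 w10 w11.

obs A: pose=(-1,6,E) → sL=100/17, sR=100/13, mL=-100/17, mR=-400/221
obs B: pose=(3,1,E) → sL=40/17, sR=200/97, mL=-40/17, mR=480/1649
sensor matrix S = [[100/17, 100/13], [40/17, 200/97]]; det S = -128000/21437
solve [mL_A; mL_B] = S·[w00; w01] and [mR_A; mR_B] = S·[w10; w11]:
  w00 = -1, w01 = 0, w10 = 1, w11 = -1

-1 0 1 -1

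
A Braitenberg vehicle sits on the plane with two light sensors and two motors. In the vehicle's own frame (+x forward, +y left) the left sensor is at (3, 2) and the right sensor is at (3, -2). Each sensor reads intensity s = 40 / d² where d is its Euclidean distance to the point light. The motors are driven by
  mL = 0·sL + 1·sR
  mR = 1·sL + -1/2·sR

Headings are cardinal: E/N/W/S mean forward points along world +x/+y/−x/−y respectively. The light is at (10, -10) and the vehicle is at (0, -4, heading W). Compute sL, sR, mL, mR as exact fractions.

left sensor world pos  = (-3, -6); dL² = 185
right sensor world pos = (-3, -2); dR² = 233
sL = 40/185 = 8/37
sR = 40/233 = 40/233
mL = 0·sL + 1·sR = 40/233
mR = 1·sL + -1/2·sR = 1124/8621

8/37 40/233 40/233 1124/8621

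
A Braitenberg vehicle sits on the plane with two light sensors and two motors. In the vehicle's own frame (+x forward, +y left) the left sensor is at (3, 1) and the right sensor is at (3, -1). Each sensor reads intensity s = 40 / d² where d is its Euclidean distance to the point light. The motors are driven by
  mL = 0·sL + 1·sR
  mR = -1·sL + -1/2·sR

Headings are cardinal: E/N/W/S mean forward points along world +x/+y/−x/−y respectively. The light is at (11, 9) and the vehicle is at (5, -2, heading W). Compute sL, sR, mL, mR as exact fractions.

8/45 40/181 40/181 -2348/8145

left sensor world pos  = (2, -3); dL² = 225
right sensor world pos = (2, -1); dR² = 181
sL = 40/225 = 8/45
sR = 40/181 = 40/181
mL = 0·sL + 1·sR = 40/181
mR = -1·sL + -1/2·sR = -2348/8145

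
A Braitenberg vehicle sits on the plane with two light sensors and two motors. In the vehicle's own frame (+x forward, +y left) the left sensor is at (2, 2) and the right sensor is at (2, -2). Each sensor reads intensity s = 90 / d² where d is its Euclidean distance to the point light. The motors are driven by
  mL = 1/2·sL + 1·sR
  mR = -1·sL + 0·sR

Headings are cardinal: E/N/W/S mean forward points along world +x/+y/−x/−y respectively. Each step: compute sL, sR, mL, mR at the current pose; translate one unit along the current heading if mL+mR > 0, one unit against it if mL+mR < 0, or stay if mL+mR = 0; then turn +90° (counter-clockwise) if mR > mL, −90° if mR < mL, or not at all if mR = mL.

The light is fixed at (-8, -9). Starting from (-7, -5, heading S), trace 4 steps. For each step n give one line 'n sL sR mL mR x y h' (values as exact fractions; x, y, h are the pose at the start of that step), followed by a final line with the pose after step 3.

n=0: pose=(-7,-5,S); sL=90/13, sR=18; mL=279/13, mR=-90/13; mL+mR=189/13 → advance +1; mR−mL=-369/13 → turn -1·90°
n=1: pose=(-7,-6,W); sL=45, sR=45/13; mL=675/26, mR=-45; mL+mR=-495/26 → advance -1; mR−mL=-1845/26 → turn -1·90°
n=2: pose=(-6,-6,N); sL=18/5, sR=90/41; mL=819/205, mR=-18/5; mL+mR=81/205 → advance +1; mR−mL=-1557/205 → turn -1·90°
n=3: pose=(-6,-5,E); sL=45/26, sR=9/2; mL=279/52, mR=-45/26; mL+mR=189/52 → advance +1; mR−mL=-369/52 → turn -1·90°

0 90/13 18 279/13 -90/13 -7 -5 S
1 45 45/13 675/26 -45 -7 -6 W
2 18/5 90/41 819/205 -18/5 -6 -6 N
3 45/26 9/2 279/52 -45/26 -6 -5 E
final -5 -5 S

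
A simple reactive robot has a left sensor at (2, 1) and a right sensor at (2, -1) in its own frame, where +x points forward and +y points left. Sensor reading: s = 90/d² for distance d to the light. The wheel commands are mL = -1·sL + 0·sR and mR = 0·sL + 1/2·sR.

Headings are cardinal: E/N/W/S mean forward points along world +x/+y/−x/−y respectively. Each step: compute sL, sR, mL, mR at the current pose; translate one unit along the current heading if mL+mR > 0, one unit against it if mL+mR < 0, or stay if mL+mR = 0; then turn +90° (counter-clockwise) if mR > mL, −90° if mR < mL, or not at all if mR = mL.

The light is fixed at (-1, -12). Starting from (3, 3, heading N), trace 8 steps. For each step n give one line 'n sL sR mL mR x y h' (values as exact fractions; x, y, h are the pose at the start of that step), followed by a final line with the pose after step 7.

n=0: pose=(3,3,N); sL=45/149, sR=45/157; mL=-45/149, mR=45/314; mL+mR=-7425/46786 → advance -1; mR−mL=20835/46786 → turn +1·90°
n=1: pose=(3,2,W); sL=90/173, sR=90/229; mL=-90/173, mR=45/229; mL+mR=-12825/39617 → advance -1; mR−mL=28395/39617 → turn +1·90°
n=2: pose=(4,2,S); sL=1/2, sR=9/16; mL=-1/2, mR=9/32; mL+mR=-7/32 → advance -1; mR−mL=25/32 → turn +1·90°
n=3: pose=(4,3,E); sL=18/61, sR=18/49; mL=-18/61, mR=9/49; mL+mR=-333/2989 → advance -1; mR−mL=1431/2989 → turn +1·90°
n=4: pose=(3,3,N); sL=45/149, sR=45/157; mL=-45/149, mR=45/314; mL+mR=-7425/46786 → advance -1; mR−mL=20835/46786 → turn +1·90°
n=5: pose=(3,2,W); sL=90/173, sR=90/229; mL=-90/173, mR=45/229; mL+mR=-12825/39617 → advance -1; mR−mL=28395/39617 → turn +1·90°
n=6: pose=(4,2,S); sL=1/2, sR=9/16; mL=-1/2, mR=9/32; mL+mR=-7/32 → advance -1; mR−mL=25/32 → turn +1·90°
n=7: pose=(4,3,E); sL=18/61, sR=18/49; mL=-18/61, mR=9/49; mL+mR=-333/2989 → advance -1; mR−mL=1431/2989 → turn +1·90°

0 45/149 45/157 -45/149 45/314 3 3 N
1 90/173 90/229 -90/173 45/229 3 2 W
2 1/2 9/16 -1/2 9/32 4 2 S
3 18/61 18/49 -18/61 9/49 4 3 E
4 45/149 45/157 -45/149 45/314 3 3 N
5 90/173 90/229 -90/173 45/229 3 2 W
6 1/2 9/16 -1/2 9/32 4 2 S
7 18/61 18/49 -18/61 9/49 4 3 E
final 3 3 N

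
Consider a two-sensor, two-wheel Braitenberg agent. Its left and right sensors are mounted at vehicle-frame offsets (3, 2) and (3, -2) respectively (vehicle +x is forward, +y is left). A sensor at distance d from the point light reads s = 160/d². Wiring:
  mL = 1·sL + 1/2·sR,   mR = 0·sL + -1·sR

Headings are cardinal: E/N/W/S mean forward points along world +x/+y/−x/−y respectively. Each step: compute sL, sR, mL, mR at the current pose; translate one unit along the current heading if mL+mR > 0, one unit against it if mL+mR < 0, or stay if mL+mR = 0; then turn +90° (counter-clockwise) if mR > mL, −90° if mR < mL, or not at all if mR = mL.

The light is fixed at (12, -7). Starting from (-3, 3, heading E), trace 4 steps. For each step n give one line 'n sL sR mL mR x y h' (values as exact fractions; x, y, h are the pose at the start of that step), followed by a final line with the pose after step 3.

n=0: pose=(-3,3,E); sL=5/9, sR=10/13; mL=110/117, mR=-10/13; mL+mR=20/117 → advance +1; mR−mL=-200/117 → turn -1·90°
n=1: pose=(-2,3,S); sL=160/193, sR=32/61; mL=12848/11773, mR=-32/61; mL+mR=6672/11773 → advance +1; mR−mL=-19024/11773 → turn -1·90°
n=2: pose=(-2,2,W); sL=80/169, sR=16/41; mL=4632/6929, mR=-16/41; mL+mR=1928/6929 → advance +1; mR−mL=-7336/6929 → turn -1·90°
n=3: pose=(-3,2,N); sL=160/433, sR=160/313; mL=84720/135529, mR=-160/313; mL+mR=15440/135529 → advance +1; mR−mL=-154000/135529 → turn -1·90°

0 5/9 10/13 110/117 -10/13 -3 3 E
1 160/193 32/61 12848/11773 -32/61 -2 3 S
2 80/169 16/41 4632/6929 -16/41 -2 2 W
3 160/433 160/313 84720/135529 -160/313 -3 2 N
final -3 3 E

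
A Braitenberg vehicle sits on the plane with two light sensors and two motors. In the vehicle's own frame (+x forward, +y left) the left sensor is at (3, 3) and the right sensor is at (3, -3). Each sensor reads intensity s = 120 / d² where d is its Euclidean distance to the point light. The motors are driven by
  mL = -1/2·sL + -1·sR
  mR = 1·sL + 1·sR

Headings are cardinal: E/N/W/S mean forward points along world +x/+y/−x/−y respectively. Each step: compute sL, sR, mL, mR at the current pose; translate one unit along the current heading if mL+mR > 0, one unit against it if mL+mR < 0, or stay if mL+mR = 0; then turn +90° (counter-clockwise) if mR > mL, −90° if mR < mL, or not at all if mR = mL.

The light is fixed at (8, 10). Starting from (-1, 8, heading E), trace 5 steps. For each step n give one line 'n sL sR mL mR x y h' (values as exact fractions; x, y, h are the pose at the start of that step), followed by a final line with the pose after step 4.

n=0: pose=(-1,8,E); sL=120/37, sR=120/61; mL=-8100/2257, mR=11760/2257; mL+mR=60/37 → advance +1; mR−mL=19860/2257 → turn +1·90°
n=1: pose=(0,8,N); sL=60/61, sR=60/13; mL=-4050/793, mR=4440/793; mL+mR=30/61 → advance +1; mR−mL=8490/793 → turn +1·90°
n=2: pose=(0,9,W); sL=120/137, sR=24/25; mL=-4788/3425, mR=6288/3425; mL+mR=60/137 → advance +1; mR−mL=11076/3425 → turn +1·90°
n=3: pose=(-1,9,S); sL=30/13, sR=3/4; mL=-99/52, mR=159/52; mL+mR=15/13 → advance +1; mR−mL=129/26 → turn +1·90°
n=4: pose=(-1,8,E); sL=120/37, sR=120/61; mL=-8100/2257, mR=11760/2257; mL+mR=60/37 → advance +1; mR−mL=19860/2257 → turn +1·90°

0 120/37 120/61 -8100/2257 11760/2257 -1 8 E
1 60/61 60/13 -4050/793 4440/793 0 8 N
2 120/137 24/25 -4788/3425 6288/3425 0 9 W
3 30/13 3/4 -99/52 159/52 -1 9 S
4 120/37 120/61 -8100/2257 11760/2257 -1 8 E
final 0 8 N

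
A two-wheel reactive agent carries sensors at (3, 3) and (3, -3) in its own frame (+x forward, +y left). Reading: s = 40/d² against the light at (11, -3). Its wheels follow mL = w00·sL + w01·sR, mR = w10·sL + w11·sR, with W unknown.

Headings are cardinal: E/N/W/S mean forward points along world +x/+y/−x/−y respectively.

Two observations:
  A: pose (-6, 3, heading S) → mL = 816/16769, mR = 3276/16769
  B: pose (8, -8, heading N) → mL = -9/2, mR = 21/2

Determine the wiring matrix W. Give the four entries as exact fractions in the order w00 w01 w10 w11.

1/2 -1/2 1/2 1

obs A: pose=(-6,3,S) → sL=8/41, sR=40/409, mL=816/16769, mR=3276/16769
obs B: pose=(8,-8,N) → sL=1, sR=10, mL=-9/2, mR=21/2
sensor matrix S = [[8/41, 40/409], [1, 10]]; det S = 31080/16769
solve [mL_A; mL_B] = S·[w00; w01] and [mR_A; mR_B] = S·[w10; w11]:
  w00 = 1/2, w01 = -1/2, w10 = 1/2, w11 = 1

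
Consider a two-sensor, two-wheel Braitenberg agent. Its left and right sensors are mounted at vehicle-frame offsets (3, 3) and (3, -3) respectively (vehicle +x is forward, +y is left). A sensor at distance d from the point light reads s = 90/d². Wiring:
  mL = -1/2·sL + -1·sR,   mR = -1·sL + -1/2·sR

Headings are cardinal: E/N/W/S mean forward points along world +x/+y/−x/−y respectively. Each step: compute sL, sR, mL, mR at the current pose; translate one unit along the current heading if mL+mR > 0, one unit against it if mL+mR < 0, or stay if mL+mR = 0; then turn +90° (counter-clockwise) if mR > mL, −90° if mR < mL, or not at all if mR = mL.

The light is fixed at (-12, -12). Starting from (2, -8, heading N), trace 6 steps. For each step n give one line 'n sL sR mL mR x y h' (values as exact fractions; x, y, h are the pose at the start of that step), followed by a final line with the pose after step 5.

0 9/17 45/169 -3051/5746 -3807/5746 2 -8 N
1 18/65 90/289 -8451/18785 -8127/18785 2 -9 E
2 45/68 45/146 -6345/9928 -2025/2482 1 -9 N
3 90/281 90/257 -36855/72217 -35775/72217 1 -10 E
4 45/53 9/25 -2079/2650 -2727/2650 0 -10 N
5 90/241 90/229 -31995/55189 -31455/55189 0 -11 E
final -1 -11 N

n=0: pose=(2,-8,N); sL=9/17, sR=45/169; mL=-3051/5746, mR=-3807/5746; mL+mR=-3429/2873 → advance -1; mR−mL=-378/2873 → turn -1·90°
n=1: pose=(2,-9,E); sL=18/65, sR=90/289; mL=-8451/18785, mR=-8127/18785; mL+mR=-16578/18785 → advance -1; mR−mL=324/18785 → turn +1·90°
n=2: pose=(1,-9,N); sL=45/68, sR=45/146; mL=-6345/9928, mR=-2025/2482; mL+mR=-14445/9928 → advance -1; mR−mL=-1755/9928 → turn -1·90°
n=3: pose=(1,-10,E); sL=90/281, sR=90/257; mL=-36855/72217, mR=-35775/72217; mL+mR=-72630/72217 → advance -1; mR−mL=1080/72217 → turn +1·90°
n=4: pose=(0,-10,N); sL=45/53, sR=9/25; mL=-2079/2650, mR=-2727/2650; mL+mR=-2403/1325 → advance -1; mR−mL=-324/1325 → turn -1·90°
n=5: pose=(0,-11,E); sL=90/241, sR=90/229; mL=-31995/55189, mR=-31455/55189; mL+mR=-63450/55189 → advance -1; mR−mL=540/55189 → turn +1·90°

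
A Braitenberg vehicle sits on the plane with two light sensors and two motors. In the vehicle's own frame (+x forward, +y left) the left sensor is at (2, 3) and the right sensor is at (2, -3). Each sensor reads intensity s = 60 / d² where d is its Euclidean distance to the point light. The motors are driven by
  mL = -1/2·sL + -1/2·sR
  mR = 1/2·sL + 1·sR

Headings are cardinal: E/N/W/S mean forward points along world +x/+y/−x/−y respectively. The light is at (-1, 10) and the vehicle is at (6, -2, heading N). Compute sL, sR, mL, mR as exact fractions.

15/29 3/10 -237/580 81/145

left sensor world pos  = (3, 0); dL² = 116
right sensor world pos = (9, 0); dR² = 200
sL = 60/116 = 15/29
sR = 60/200 = 3/10
mL = -1/2·sL + -1/2·sR = -237/580
mR = 1/2·sL + 1·sR = 81/145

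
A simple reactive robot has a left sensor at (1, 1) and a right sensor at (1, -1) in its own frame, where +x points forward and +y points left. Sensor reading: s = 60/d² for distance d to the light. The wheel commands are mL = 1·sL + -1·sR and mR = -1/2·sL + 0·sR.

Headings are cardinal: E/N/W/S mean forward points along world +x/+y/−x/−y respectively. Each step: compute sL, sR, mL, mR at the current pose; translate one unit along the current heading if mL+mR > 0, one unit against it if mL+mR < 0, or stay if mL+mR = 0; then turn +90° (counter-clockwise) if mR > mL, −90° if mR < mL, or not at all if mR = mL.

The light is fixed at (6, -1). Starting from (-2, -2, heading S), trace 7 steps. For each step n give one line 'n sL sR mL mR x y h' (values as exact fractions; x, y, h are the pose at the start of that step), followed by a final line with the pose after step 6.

n=0: pose=(-2,-2,S); sL=60/53, sR=12/17; mL=384/901, mR=-30/53; mL+mR=-126/901 → advance -1; mR−mL=-894/901 → turn -1·90°
n=1: pose=(-2,-1,W); sL=30/41, sR=30/41; mL=0, mR=-15/41; mL+mR=-15/41 → advance -1; mR−mL=-15/41 → turn -1·90°
n=2: pose=(-1,-1,N); sL=12/13, sR=60/37; mL=-336/481, mR=-6/13; mL+mR=-558/481 → advance -1; mR−mL=114/481 → turn +1·90°
n=3: pose=(-1,-2,W); sL=15/17, sR=15/16; mL=-15/272, mR=-15/34; mL+mR=-135/272 → advance -1; mR−mL=-105/272 → turn -1·90°
n=4: pose=(0,-2,N); sL=60/49, sR=12/5; mL=-288/245, mR=-30/49; mL+mR=-438/245 → advance -1; mR−mL=138/245 → turn +1·90°
n=5: pose=(0,-3,W); sL=30/29, sR=6/5; mL=-24/145, mR=-15/29; mL+mR=-99/145 → advance -1; mR−mL=-51/145 → turn -1·90°
n=6: pose=(1,-3,N); sL=60/37, sR=60/17; mL=-1200/629, mR=-30/37; mL+mR=-1710/629 → advance -1; mR−mL=690/629 → turn +1·90°

0 60/53 12/17 384/901 -30/53 -2 -2 S
1 30/41 30/41 0 -15/41 -2 -1 W
2 12/13 60/37 -336/481 -6/13 -1 -1 N
3 15/17 15/16 -15/272 -15/34 -1 -2 W
4 60/49 12/5 -288/245 -30/49 0 -2 N
5 30/29 6/5 -24/145 -15/29 0 -3 W
6 60/37 60/17 -1200/629 -30/37 1 -3 N
final 1 -4 W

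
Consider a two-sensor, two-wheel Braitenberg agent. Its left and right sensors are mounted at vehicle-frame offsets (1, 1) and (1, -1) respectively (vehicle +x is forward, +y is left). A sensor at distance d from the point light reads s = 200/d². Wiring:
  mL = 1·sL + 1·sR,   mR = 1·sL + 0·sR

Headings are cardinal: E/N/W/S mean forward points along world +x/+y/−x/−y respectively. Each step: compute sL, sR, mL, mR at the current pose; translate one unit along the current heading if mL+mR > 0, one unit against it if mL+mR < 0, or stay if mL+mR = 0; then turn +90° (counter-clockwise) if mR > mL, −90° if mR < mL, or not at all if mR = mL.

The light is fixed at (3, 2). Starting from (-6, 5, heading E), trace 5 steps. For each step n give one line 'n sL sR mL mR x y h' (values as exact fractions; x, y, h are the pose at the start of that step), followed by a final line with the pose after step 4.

0 5/2 50/17 185/34 5/2 -6 5 E
1 200/53 40/17 5520/901 200/53 -5 5 S
2 100/41 20/9 1720/369 100/41 -5 4 W
3 200/109 200/73 36400/7957 200/109 -6 4 N
4 5/2 50/17 185/34 5/2 -6 5 E
final -5 5 S

n=0: pose=(-6,5,E); sL=5/2, sR=50/17; mL=185/34, mR=5/2; mL+mR=135/17 → advance +1; mR−mL=-50/17 → turn -1·90°
n=1: pose=(-5,5,S); sL=200/53, sR=40/17; mL=5520/901, mR=200/53; mL+mR=8920/901 → advance +1; mR−mL=-40/17 → turn -1·90°
n=2: pose=(-5,4,W); sL=100/41, sR=20/9; mL=1720/369, mR=100/41; mL+mR=2620/369 → advance +1; mR−mL=-20/9 → turn -1·90°
n=3: pose=(-6,4,N); sL=200/109, sR=200/73; mL=36400/7957, mR=200/109; mL+mR=51000/7957 → advance +1; mR−mL=-200/73 → turn -1·90°
n=4: pose=(-6,5,E); sL=5/2, sR=50/17; mL=185/34, mR=5/2; mL+mR=135/17 → advance +1; mR−mL=-50/17 → turn -1·90°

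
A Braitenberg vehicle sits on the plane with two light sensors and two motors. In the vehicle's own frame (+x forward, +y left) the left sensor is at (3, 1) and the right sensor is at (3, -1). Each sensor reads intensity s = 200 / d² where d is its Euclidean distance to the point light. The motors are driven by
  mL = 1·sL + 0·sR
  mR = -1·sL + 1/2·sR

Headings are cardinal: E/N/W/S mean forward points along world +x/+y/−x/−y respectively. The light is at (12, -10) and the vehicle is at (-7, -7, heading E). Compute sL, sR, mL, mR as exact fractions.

left sensor world pos  = (-4, -6); dL² = 272
right sensor world pos = (-4, -8); dR² = 260
sL = 200/272 = 25/34
sR = 200/260 = 10/13
mL = 1·sL + 0·sR = 25/34
mR = -1·sL + 1/2·sR = -155/442

25/34 10/13 25/34 -155/442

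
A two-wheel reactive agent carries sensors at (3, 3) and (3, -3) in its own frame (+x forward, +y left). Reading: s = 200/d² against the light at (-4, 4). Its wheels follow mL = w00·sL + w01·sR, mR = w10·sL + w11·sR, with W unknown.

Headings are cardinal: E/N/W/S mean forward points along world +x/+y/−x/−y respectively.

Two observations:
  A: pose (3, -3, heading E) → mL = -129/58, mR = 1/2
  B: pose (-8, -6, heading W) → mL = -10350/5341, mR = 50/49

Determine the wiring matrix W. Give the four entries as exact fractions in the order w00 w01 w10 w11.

-1 -1/2 0 1/2

obs A: pose=(3,-3,E) → sL=50/29, sR=1, mL=-129/58, mR=1/2
obs B: pose=(-8,-6,W) → sL=100/109, sR=100/49, mL=-10350/5341, mR=50/49
sensor matrix S = [[50/29, 1], [100/109, 100/49]]; det S = 402900/154889
solve [mL_A; mL_B] = S·[w00; w01] and [mR_A; mR_B] = S·[w10; w11]:
  w00 = -1, w01 = -1/2, w10 = 0, w11 = 1/2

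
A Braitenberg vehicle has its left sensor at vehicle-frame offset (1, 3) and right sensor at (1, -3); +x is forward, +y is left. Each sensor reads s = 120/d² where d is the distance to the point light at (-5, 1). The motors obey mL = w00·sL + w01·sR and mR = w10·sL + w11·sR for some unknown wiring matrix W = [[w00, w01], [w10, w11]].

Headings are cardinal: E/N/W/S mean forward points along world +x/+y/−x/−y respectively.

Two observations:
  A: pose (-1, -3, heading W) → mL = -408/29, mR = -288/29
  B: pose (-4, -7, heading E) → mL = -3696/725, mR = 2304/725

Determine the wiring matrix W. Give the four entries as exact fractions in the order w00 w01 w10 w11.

-1 -1 1 -1

obs A: pose=(-1,-3,W) → sL=60/29, sR=12, mL=-408/29, mR=-288/29
obs B: pose=(-4,-7,E) → sL=120/29, sR=24/25, mL=-3696/725, mR=2304/725
sensor matrix S = [[60/29, 12], [120/29, 24/25]]; det S = -6912/145
solve [mL_A; mL_B] = S·[w00; w01] and [mR_A; mR_B] = S·[w10; w11]:
  w00 = -1, w01 = -1, w10 = 1, w11 = -1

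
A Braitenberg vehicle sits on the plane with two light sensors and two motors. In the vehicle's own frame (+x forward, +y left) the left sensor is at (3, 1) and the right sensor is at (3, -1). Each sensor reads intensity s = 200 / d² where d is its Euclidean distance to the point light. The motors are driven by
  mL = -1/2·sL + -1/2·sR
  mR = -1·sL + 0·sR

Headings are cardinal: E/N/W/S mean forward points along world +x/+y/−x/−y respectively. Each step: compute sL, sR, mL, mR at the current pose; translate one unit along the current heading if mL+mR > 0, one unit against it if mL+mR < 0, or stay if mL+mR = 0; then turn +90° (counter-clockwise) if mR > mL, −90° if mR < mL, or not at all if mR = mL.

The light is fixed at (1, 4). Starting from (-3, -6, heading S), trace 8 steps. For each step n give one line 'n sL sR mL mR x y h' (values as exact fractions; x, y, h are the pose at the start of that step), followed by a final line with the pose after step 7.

n=0: pose=(-3,-6,S); sL=100/89, sR=100/97; mL=-9300/8633, mR=-100/89; mL+mR=-19000/8633 → advance -1; mR−mL=-400/8633 → turn -1·90°
n=1: pose=(-3,-5,W); sL=200/149, sR=200/113; mL=-26200/16837, mR=-200/149; mL+mR=-48800/16837 → advance -1; mR−mL=3600/16837 → turn +1·90°
n=2: pose=(-2,-5,S); sL=50/37, sR=5/4; mL=-385/296, mR=-50/37; mL+mR=-785/296 → advance -1; mR−mL=-15/296 → turn -1·90°
n=3: pose=(-2,-4,W); sL=200/117, sR=40/17; mL=-4040/1989, mR=-200/117; mL+mR=-2480/663 → advance -1; mR−mL=640/1989 → turn +1·90°
n=4: pose=(-1,-4,S); sL=100/61, sR=20/13; mL=-1260/793, mR=-100/61; mL+mR=-2560/793 → advance -1; mR−mL=-40/793 → turn -1·90°
n=5: pose=(-1,-3,W); sL=200/89, sR=200/61; mL=-15000/5429, mR=-200/89; mL+mR=-27200/5429 → advance -1; mR−mL=2800/5429 → turn +1·90°
n=6: pose=(0,-3,S); sL=2, sR=25/13; mL=-51/26, mR=-2; mL+mR=-103/26 → advance -1; mR−mL=-1/26 → turn -1·90°
n=7: pose=(0,-2,W); sL=40/13, sR=200/41; mL=-2120/533, mR=-40/13; mL+mR=-3760/533 → advance -1; mR−mL=480/533 → turn +1·90°

0 100/89 100/97 -9300/8633 -100/89 -3 -6 S
1 200/149 200/113 -26200/16837 -200/149 -3 -5 W
2 50/37 5/4 -385/296 -50/37 -2 -5 S
3 200/117 40/17 -4040/1989 -200/117 -2 -4 W
4 100/61 20/13 -1260/793 -100/61 -1 -4 S
5 200/89 200/61 -15000/5429 -200/89 -1 -3 W
6 2 25/13 -51/26 -2 0 -3 S
7 40/13 200/41 -2120/533 -40/13 0 -2 W
final 1 -2 S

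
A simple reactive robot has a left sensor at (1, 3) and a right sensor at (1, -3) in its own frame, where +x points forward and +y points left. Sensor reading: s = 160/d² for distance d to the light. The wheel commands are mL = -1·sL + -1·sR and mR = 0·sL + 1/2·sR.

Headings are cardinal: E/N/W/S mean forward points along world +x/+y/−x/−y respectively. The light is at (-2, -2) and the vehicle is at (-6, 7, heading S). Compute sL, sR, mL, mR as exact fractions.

32/13 160/113 -5696/1469 80/113

left sensor world pos  = (-3, 6); dL² = 65
right sensor world pos = (-9, 6); dR² = 113
sL = 160/65 = 32/13
sR = 160/113 = 160/113
mL = -1·sL + -1·sR = -5696/1469
mR = 0·sL + 1/2·sR = 80/113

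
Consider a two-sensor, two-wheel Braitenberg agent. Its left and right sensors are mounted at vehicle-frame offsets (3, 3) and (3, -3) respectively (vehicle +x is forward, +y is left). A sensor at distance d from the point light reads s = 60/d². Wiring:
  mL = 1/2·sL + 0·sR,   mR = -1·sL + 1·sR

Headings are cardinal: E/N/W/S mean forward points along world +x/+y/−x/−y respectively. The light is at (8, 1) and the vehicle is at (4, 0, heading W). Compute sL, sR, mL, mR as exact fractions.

12/13 60/53 6/13 144/689

left sensor world pos  = (1, -3); dL² = 65
right sensor world pos = (1, 3); dR² = 53
sL = 60/65 = 12/13
sR = 60/53 = 60/53
mL = 1/2·sL + 0·sR = 6/13
mR = -1·sL + 1·sR = 144/689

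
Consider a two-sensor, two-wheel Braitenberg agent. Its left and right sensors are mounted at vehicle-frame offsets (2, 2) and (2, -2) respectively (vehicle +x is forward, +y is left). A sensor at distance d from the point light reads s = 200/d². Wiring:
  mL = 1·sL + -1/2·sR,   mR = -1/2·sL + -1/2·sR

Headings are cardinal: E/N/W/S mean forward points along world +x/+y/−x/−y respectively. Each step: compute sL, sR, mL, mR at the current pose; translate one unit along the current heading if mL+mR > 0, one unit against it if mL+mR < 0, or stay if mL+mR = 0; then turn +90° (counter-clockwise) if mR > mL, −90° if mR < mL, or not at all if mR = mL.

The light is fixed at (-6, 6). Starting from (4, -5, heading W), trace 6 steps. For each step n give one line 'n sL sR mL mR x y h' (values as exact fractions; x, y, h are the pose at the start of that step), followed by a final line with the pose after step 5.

0 200/233 40/29 1140/6757 -7560/6757 4 -5 W
1 100/81 4/5 338/405 -412/405 5 -5 N
2 200/269 40/73 9220/19637 -12680/19637 5 -6 E
3 10/17 10/13 45/221 -150/221 4 -6 S
4 200/233 40/29 1140/6757 -7560/6757 4 -5 W
5 100/81 4/5 338/405 -412/405 5 -5 N
final 5 -6 E

n=0: pose=(4,-5,W); sL=200/233, sR=40/29; mL=1140/6757, mR=-7560/6757; mL+mR=-6420/6757 → advance -1; mR−mL=-300/233 → turn -1·90°
n=1: pose=(5,-5,N); sL=100/81, sR=4/5; mL=338/405, mR=-412/405; mL+mR=-74/405 → advance -1; mR−mL=-50/27 → turn -1·90°
n=2: pose=(5,-6,E); sL=200/269, sR=40/73; mL=9220/19637, mR=-12680/19637; mL+mR=-3460/19637 → advance -1; mR−mL=-300/269 → turn -1·90°
n=3: pose=(4,-6,S); sL=10/17, sR=10/13; mL=45/221, mR=-150/221; mL+mR=-105/221 → advance -1; mR−mL=-15/17 → turn -1·90°
n=4: pose=(4,-5,W); sL=200/233, sR=40/29; mL=1140/6757, mR=-7560/6757; mL+mR=-6420/6757 → advance -1; mR−mL=-300/233 → turn -1·90°
n=5: pose=(5,-5,N); sL=100/81, sR=4/5; mL=338/405, mR=-412/405; mL+mR=-74/405 → advance -1; mR−mL=-50/27 → turn -1·90°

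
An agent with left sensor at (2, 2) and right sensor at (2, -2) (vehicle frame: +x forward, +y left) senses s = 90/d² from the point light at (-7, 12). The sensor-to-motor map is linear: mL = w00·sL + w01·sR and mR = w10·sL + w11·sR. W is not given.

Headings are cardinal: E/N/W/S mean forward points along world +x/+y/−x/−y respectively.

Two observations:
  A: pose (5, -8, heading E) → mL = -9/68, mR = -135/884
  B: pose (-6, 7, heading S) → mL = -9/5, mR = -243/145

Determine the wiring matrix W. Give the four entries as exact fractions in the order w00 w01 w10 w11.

0 -1 -1/2 -1/2

obs A: pose=(5,-8,E) → sL=9/52, sR=9/68, mL=-9/68, mR=-135/884
obs B: pose=(-6,7,S) → sL=45/29, sR=9/5, mL=-9/5, mR=-243/145
sensor matrix S = [[9/52, 9/68], [45/29, 9/5]]; det S = 3402/32045
solve [mL_A; mL_B] = S·[w00; w01] and [mR_A; mR_B] = S·[w10; w11]:
  w00 = 0, w01 = -1, w10 = -1/2, w11 = -1/2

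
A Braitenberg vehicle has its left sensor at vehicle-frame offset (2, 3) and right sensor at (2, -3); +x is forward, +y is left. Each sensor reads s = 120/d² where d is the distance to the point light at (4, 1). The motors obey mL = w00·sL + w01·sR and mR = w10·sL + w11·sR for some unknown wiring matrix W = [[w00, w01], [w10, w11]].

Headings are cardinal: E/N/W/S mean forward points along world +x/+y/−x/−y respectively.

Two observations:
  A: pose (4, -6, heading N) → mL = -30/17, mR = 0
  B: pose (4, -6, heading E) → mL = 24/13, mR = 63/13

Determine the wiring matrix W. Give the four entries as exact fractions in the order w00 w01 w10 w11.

1/2 -1 1 -1

obs A: pose=(4,-6,N) → sL=60/17, sR=60/17, mL=-30/17, mR=0
obs B: pose=(4,-6,E) → sL=6, sR=15/13, mL=24/13, mR=63/13
sensor matrix S = [[60/17, 60/17], [6, 15/13]]; det S = -3780/221
solve [mL_A; mL_B] = S·[w00; w01] and [mR_A; mR_B] = S·[w10; w11]:
  w00 = 1/2, w01 = -1, w10 = 1, w11 = -1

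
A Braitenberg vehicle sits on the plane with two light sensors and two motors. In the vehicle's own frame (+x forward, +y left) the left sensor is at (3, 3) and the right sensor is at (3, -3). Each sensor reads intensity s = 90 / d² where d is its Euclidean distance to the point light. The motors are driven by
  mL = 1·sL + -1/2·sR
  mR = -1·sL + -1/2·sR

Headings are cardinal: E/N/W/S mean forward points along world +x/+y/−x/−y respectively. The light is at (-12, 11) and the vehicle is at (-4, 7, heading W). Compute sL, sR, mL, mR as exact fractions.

left sensor world pos  = (-7, 4); dL² = 74
right sensor world pos = (-7, 10); dR² = 26
sL = 90/74 = 45/37
sR = 90/26 = 45/13
mL = 1·sL + -1/2·sR = -495/962
mR = -1·sL + -1/2·sR = -2835/962

45/37 45/13 -495/962 -2835/962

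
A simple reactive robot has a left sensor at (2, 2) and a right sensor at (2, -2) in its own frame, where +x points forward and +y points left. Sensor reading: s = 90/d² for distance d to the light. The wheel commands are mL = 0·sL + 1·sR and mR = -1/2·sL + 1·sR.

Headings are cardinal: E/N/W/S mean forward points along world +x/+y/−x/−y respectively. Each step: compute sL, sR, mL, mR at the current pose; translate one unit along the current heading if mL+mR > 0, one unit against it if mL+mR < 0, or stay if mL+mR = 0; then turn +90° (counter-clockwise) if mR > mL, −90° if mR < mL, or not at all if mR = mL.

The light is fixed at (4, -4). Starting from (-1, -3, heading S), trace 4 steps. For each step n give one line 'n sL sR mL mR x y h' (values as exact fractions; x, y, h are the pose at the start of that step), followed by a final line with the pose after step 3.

0 9 9/5 9/5 -27/10 -1 -3 S
1 90/49 18/13 18/13 297/637 -1 -2 W
2 9/8 45/16 45/16 9/4 -2 -2 N
3 90/41 90/17 90/17 2925/697 -2 -1 E
final -1 -1 S

n=0: pose=(-1,-3,S); sL=9, sR=9/5; mL=9/5, mR=-27/10; mL+mR=-9/10 → advance -1; mR−mL=-9/2 → turn -1·90°
n=1: pose=(-1,-2,W); sL=90/49, sR=18/13; mL=18/13, mR=297/637; mL+mR=1179/637 → advance +1; mR−mL=-45/49 → turn -1·90°
n=2: pose=(-2,-2,N); sL=9/8, sR=45/16; mL=45/16, mR=9/4; mL+mR=81/16 → advance +1; mR−mL=-9/16 → turn -1·90°
n=3: pose=(-2,-1,E); sL=90/41, sR=90/17; mL=90/17, mR=2925/697; mL+mR=6615/697 → advance +1; mR−mL=-45/41 → turn -1·90°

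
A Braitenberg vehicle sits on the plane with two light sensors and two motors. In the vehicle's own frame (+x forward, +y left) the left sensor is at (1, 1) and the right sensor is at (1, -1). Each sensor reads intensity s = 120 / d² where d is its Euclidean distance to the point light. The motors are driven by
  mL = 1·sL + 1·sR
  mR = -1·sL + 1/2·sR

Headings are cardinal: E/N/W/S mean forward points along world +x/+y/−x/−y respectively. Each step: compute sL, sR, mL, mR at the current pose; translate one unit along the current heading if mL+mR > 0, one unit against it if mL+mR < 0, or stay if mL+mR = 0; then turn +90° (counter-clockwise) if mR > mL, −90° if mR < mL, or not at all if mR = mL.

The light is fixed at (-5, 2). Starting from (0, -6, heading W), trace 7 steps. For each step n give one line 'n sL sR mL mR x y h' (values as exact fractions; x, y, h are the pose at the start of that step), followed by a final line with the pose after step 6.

n=0: pose=(0,-6,W); sL=120/97, sR=24/13; mL=3888/1261, mR=-396/1261; mL+mR=36/13 → advance +1; mR−mL=-4284/1261 → turn -1·90°
n=1: pose=(-1,-6,N); sL=60/29, sR=60/37; mL=3960/1073, mR=-1350/1073; mL+mR=90/37 → advance +1; mR−mL=-5310/1073 → turn -1·90°
n=2: pose=(-1,-5,E); sL=120/61, sR=120/89; mL=18000/5429, mR=-7020/5429; mL+mR=180/89 → advance +1; mR−mL=-25020/5429 → turn -1·90°
n=3: pose=(0,-5,S); sL=6/5, sR=3/2; mL=27/10, mR=-9/20; mL+mR=9/4 → advance +1; mR−mL=-63/20 → turn -1·90°
n=4: pose=(0,-6,W); sL=120/97, sR=24/13; mL=3888/1261, mR=-396/1261; mL+mR=36/13 → advance +1; mR−mL=-4284/1261 → turn -1·90°
n=5: pose=(-1,-6,N); sL=60/29, sR=60/37; mL=3960/1073, mR=-1350/1073; mL+mR=90/37 → advance +1; mR−mL=-5310/1073 → turn -1·90°
n=6: pose=(-1,-5,E); sL=120/61, sR=120/89; mL=18000/5429, mR=-7020/5429; mL+mR=180/89 → advance +1; mR−mL=-25020/5429 → turn -1·90°

0 120/97 24/13 3888/1261 -396/1261 0 -6 W
1 60/29 60/37 3960/1073 -1350/1073 -1 -6 N
2 120/61 120/89 18000/5429 -7020/5429 -1 -5 E
3 6/5 3/2 27/10 -9/20 0 -5 S
4 120/97 24/13 3888/1261 -396/1261 0 -6 W
5 60/29 60/37 3960/1073 -1350/1073 -1 -6 N
6 120/61 120/89 18000/5429 -7020/5429 -1 -5 E
final 0 -5 S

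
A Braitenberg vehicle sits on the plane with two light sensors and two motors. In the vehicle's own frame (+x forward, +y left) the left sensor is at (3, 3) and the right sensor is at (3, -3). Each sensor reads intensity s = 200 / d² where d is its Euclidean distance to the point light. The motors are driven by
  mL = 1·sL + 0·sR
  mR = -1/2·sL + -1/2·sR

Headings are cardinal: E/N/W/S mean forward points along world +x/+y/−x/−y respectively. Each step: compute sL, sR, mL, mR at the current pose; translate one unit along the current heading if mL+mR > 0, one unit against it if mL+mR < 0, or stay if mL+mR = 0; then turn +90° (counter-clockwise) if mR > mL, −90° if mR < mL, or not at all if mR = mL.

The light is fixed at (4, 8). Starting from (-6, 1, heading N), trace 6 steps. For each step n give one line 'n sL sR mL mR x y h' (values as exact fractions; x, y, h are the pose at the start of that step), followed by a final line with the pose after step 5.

n=0: pose=(-6,1,N); sL=40/37, sR=40/13; mL=40/37, mR=-1000/481; mL+mR=-480/481 → advance -1; mR−mL=-1520/481 → turn -1·90°
n=1: pose=(-6,0,E); sL=100/37, sR=20/17; mL=100/37, mR=-1220/629; mL+mR=480/629 → advance +1; mR−mL=-2920/629 → turn -1·90°
n=2: pose=(-5,0,S); sL=200/157, sR=40/53; mL=200/157, mR=-8440/8321; mL+mR=2160/8321 → advance +1; mR−mL=-19040/8321 → turn -1·90°
n=3: pose=(-5,-1,W); sL=25/36, sR=10/9; mL=25/36, mR=-65/72; mL+mR=-5/24 → advance -1; mR−mL=-115/72 → turn -1·90°
n=4: pose=(-4,-1,N); sL=200/157, sR=200/61; mL=200/157, mR=-21800/9577; mL+mR=-9600/9577 → advance -1; mR−mL=-34000/9577 → turn -1·90°
n=5: pose=(-4,-2,E); sL=100/37, sR=100/97; mL=100/37, mR=-6700/3589; mL+mR=3000/3589 → advance +1; mR−mL=-16400/3589 → turn -1·90°

0 40/37 40/13 40/37 -1000/481 -6 1 N
1 100/37 20/17 100/37 -1220/629 -6 0 E
2 200/157 40/53 200/157 -8440/8321 -5 0 S
3 25/36 10/9 25/36 -65/72 -5 -1 W
4 200/157 200/61 200/157 -21800/9577 -4 -1 N
5 100/37 100/97 100/37 -6700/3589 -4 -2 E
final -3 -2 S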